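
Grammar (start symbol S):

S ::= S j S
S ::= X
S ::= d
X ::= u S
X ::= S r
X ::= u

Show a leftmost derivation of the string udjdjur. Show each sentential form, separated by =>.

S => X => Sr => SjSr => SjSjSr => XjSjSr => uSjSjSr => udjSjSr => udjdjSr => udjdjXr => udjdjur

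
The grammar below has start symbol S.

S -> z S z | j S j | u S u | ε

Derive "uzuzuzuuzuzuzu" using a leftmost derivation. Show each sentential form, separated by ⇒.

S⇒uSu⇒uzSzu⇒uzuSuzu⇒uzuzSzuzu⇒uzuzuSuzuzu⇒uzuzuzSzuzuzu⇒uzuzuzuSuzuzuzu⇒uzuzuzuuzuzuzu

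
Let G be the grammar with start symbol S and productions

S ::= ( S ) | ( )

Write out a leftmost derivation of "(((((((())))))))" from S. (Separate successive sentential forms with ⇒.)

S ⇒ (S)   [S ::= ( S )]
(S) ⇒ ((S))   [S ::= ( S )]
((S)) ⇒ (((S)))   [S ::= ( S )]
(((S))) ⇒ ((((S))))   [S ::= ( S )]
((((S)))) ⇒ (((((S)))))   [S ::= ( S )]
(((((S))))) ⇒ ((((((S))))))   [S ::= ( S )]
((((((S)))))) ⇒ (((((((S)))))))   [S ::= ( S )]
(((((((S))))))) ⇒ (((((((())))))))   [S ::= ( )]

S⇒(S)⇒((S))⇒(((S)))⇒((((S))))⇒(((((S)))))⇒((((((S))))))⇒(((((((S)))))))⇒(((((((())))))))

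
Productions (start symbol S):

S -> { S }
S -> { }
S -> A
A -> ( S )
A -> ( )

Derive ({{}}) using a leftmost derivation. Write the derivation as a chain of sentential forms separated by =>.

S => A   [S -> A]
A => (S)   [A -> ( S )]
(S) => ({S})   [S -> { S }]
({S}) => ({{}})   [S -> { }]

S => A => (S) => ({S}) => ({{}})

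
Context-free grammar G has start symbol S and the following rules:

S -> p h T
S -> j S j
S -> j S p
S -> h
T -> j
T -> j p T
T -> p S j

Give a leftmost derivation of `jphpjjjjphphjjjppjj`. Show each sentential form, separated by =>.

S=>jSj=>jphTj=>jphpSjj=>jphpjSpjj=>jphpjjSppjj=>jphpjjjSjppjj=>jphpjjjjSjjppjj=>jphpjjjjphTjjppjj=>jphpjjjjphpSjjjppjj=>jphpjjjjphphjjjppjj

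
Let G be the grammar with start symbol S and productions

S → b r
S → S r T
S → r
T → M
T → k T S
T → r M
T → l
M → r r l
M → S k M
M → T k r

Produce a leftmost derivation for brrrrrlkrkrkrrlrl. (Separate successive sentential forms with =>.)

S => SrT   [S → S r T]
SrT => SrTrT   [S → S r T]
SrTrT => SrTrTrT   [S → S r T]
SrTrTrT => brrTrTrT   [S → b r]
brrTrTrT => brrrMrTrT   [T → r M]
brrrMrTrT => brrrTkrrTrT   [M → T k r]
brrrTkrrTrT => brrrMkrrTrT   [T → M]
brrrMkrrTrT => brrrTkrkrrTrT   [M → T k r]
brrrTkrkrrTrT => brrrMkrkrrTrT   [T → M]
brrrMkrkrrTrT => brrrTkrkrkrrTrT   [M → T k r]
brrrTkrkrkrrTrT => brrrMkrkrkrrTrT   [T → M]
brrrMkrkrkrrTrT => brrrrrlkrkrkrrTrT   [M → r r l]
brrrrrlkrkrkrrTrT => brrrrrlkrkrkrrlrT   [T → l]
brrrrrlkrkrkrrlrT => brrrrrlkrkrkrrlrl   [T → l]

S=>SrT=>SrTrT=>SrTrTrT=>brrTrTrT=>brrrMrTrT=>brrrTkrrTrT=>brrrMkrrTrT=>brrrTkrkrrTrT=>brrrMkrkrrTrT=>brrrTkrkrkrrTrT=>brrrMkrkrkrrTrT=>brrrrrlkrkrkrrTrT=>brrrrrlkrkrkrrlrT=>brrrrrlkrkrkrrlrl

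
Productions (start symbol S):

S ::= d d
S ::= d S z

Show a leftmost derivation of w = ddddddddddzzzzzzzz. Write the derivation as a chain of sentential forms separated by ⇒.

S ⇒ dSz ⇒ ddSzz ⇒ dddSzzz ⇒ ddddSzzzz ⇒ dddddSzzzzz ⇒ ddddddSzzzzzz ⇒ dddddddSzzzzzzz ⇒ ddddddddSzzzzzzzz ⇒ ddddddddddzzzzzzzz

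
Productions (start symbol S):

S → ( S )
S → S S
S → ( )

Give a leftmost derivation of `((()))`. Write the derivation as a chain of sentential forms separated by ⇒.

S⇒(S)⇒((S))⇒((()))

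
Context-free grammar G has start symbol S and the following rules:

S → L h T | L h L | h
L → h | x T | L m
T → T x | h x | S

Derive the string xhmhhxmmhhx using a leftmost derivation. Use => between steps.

S=>LhT=>LmhT=>LmmhT=>xTmmhT=>xSmmhT=>xLhTmmhT=>xLmhTmmhT=>xhmhTmmhT=>xhmhhxmmhT=>xhmhhxmmhhx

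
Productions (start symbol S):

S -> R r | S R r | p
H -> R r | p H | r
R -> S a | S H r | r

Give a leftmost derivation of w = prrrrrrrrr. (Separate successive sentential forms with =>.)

S => Rr   [S -> R r]
Rr => SHrr   [R -> S H r]
SHrr => SRrHrr   [S -> S R r]
SRrHrr => SRrRrHrr   [S -> S R r]
SRrRrHrr => SRrRrRrHrr   [S -> S R r]
SRrRrRrHrr => pRrRrRrHrr   [S -> p]
pRrRrRrHrr => prrRrRrHrr   [R -> r]
prrRrRrHrr => prrrrRrHrr   [R -> r]
prrrrRrHrr => prrrrrrHrr   [R -> r]
prrrrrrHrr => prrrrrrrrr   [H -> r]

S => Rr => SHrr => SRrHrr => SRrRrHrr => SRrRrRrHrr => pRrRrRrHrr => prrRrRrHrr => prrrrRrHrr => prrrrrrHrr => prrrrrrrrr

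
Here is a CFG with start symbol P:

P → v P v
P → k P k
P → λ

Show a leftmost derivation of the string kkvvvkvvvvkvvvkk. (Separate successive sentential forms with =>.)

P => kPk   [P → k P k]
kPk => kkPkk   [P → k P k]
kkPkk => kkvPvkk   [P → v P v]
kkvPvkk => kkvvPvvkk   [P → v P v]
kkvvPvvkk => kkvvvPvvvkk   [P → v P v]
kkvvvPvvvkk => kkvvvkPkvvvkk   [P → k P k]
kkvvvkPkvvvkk => kkvvvkvPvkvvvkk   [P → v P v]
kkvvvkvPvkvvvkk => kkvvvkvvPvvkvvvkk   [P → v P v]
kkvvvkvvPvvkvvvkk => kkvvvkvvvvkvvvkk   [P → λ]

P => kPk => kkPkk => kkvPvkk => kkvvPvvkk => kkvvvPvvvkk => kkvvvkPkvvvkk => kkvvvkvPvkvvvkk => kkvvvkvvPvvkvvvkk => kkvvvkvvvvkvvvkk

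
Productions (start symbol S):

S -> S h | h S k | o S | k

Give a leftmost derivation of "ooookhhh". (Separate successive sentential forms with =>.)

S => oS   [S -> o S]
oS => ooS   [S -> o S]
ooS => oooS   [S -> o S]
oooS => oooSh   [S -> S h]
oooSh => oooShh   [S -> S h]
oooShh => oooShhh   [S -> S h]
oooShhh => ooooShhh   [S -> o S]
ooooShhh => ooookhhh   [S -> k]

S => oS => ooS => oooS => oooSh => oooShh => oooShhh => ooooShhh => ooookhhh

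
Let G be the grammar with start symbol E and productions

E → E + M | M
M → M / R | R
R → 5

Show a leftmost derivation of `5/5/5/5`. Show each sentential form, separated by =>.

E=>M=>M/R=>M/R/R=>M/R/R/R=>R/R/R/R=>5/R/R/R=>5/5/R/R=>5/5/5/R=>5/5/5/5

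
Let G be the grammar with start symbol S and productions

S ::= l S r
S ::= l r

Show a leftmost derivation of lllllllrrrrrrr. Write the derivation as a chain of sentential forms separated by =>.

S => lSr   [S ::= l S r]
lSr => llSrr   [S ::= l S r]
llSrr => lllSrrr   [S ::= l S r]
lllSrrr => llllSrrrr   [S ::= l S r]
llllSrrrr => lllllSrrrrr   [S ::= l S r]
lllllSrrrrr => llllllSrrrrrr   [S ::= l S r]
llllllSrrrrrr => lllllllrrrrrrr   [S ::= l r]

S => lSr => llSrr => lllSrrr => llllSrrrr => lllllSrrrrr => llllllSrrrrrr => lllllllrrrrrrr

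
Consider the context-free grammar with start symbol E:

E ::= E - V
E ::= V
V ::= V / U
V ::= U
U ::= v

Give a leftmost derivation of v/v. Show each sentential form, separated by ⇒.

E ⇒ V   [E ::= V]
V ⇒ V/U   [V ::= V / U]
V/U ⇒ U/U   [V ::= U]
U/U ⇒ v/U   [U ::= v]
v/U ⇒ v/v   [U ::= v]

E⇒V⇒V/U⇒U/U⇒v/U⇒v/v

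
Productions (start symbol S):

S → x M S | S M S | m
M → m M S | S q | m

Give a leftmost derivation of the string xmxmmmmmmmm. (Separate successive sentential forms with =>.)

S => SMS   [S → S M S]
SMS => xMSMS   [S → x M S]
xMSMS => xmSMS   [M → m]
xmSMS => xmSMSMS   [S → S M S]
xmSMSMS => xmSMSMSMS   [S → S M S]
xmSMSMSMS => xmxMSMSMSMS   [S → x M S]
xmxMSMSMSMS => xmxmSMSMSMS   [M → m]
xmxmSMSMSMS => xmxmmMSMSMS   [S → m]
xmxmmMSMSMS => xmxmmmSMSMS   [M → m]
xmxmmmSMSMS => xmxmmmmMSMS   [S → m]
xmxmmmmMSMS => xmxmmmmmSMS   [M → m]
xmxmmmmmSMS => xmxmmmmmmMS   [S → m]
xmxmmmmmmMS => xmxmmmmmmmS   [M → m]
xmxmmmmmmmS => xmxmmmmmmmm   [S → m]

S=>SMS=>xMSMS=>xmSMS=>xmSMSMS=>xmSMSMSMS=>xmxMSMSMSMS=>xmxmSMSMSMS=>xmxmmMSMSMS=>xmxmmmSMSMS=>xmxmmmmMSMS=>xmxmmmmmSMS=>xmxmmmmmmMS=>xmxmmmmmmmS=>xmxmmmmmmmm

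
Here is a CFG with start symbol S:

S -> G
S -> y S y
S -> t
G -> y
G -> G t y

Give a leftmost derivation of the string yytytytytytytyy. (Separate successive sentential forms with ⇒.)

S ⇒ ySy ⇒ yGy ⇒ yGtyy ⇒ yGtytyy ⇒ yGtytytyy ⇒ yGtytytytyy ⇒ yGtytytytytyy ⇒ yGtytytytytytyy ⇒ yytytytytytytyy

S ⇒ ySy   [S -> y S y]
ySy ⇒ yGy   [S -> G]
yGy ⇒ yGtyy   [G -> G t y]
yGtyy ⇒ yGtytyy   [G -> G t y]
yGtytyy ⇒ yGtytytyy   [G -> G t y]
yGtytytyy ⇒ yGtytytytyy   [G -> G t y]
yGtytytytyy ⇒ yGtytytytytyy   [G -> G t y]
yGtytytytytyy ⇒ yGtytytytytytyy   [G -> G t y]
yGtytytytytytyy ⇒ yytytytytytytyy   [G -> y]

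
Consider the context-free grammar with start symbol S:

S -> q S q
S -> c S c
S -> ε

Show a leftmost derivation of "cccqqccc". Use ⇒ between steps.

S ⇒ cSc   [S -> c S c]
cSc ⇒ ccScc   [S -> c S c]
ccScc ⇒ cccSccc   [S -> c S c]
cccSccc ⇒ cccqSqccc   [S -> q S q]
cccqSqccc ⇒ cccqqccc   [S -> ε]

S⇒cSc⇒ccScc⇒cccSccc⇒cccqSqccc⇒cccqqccc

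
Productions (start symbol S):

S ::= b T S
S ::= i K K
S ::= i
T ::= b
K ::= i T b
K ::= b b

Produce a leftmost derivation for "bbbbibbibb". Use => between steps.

S=>bTS=>bbS=>bbbTS=>bbbbS=>bbbbiKK=>bbbbibbK=>bbbbibbiTb=>bbbbibbibb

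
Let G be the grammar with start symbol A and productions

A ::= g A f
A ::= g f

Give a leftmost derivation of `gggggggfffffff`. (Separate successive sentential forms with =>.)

A => gAf => ggAff => gggAfff => ggggAffff => gggggAfffff => ggggggAffffff => gggggggfffffff

A => gAf   [A ::= g A f]
gAf => ggAff   [A ::= g A f]
ggAff => gggAfff   [A ::= g A f]
gggAfff => ggggAffff   [A ::= g A f]
ggggAffff => gggggAfffff   [A ::= g A f]
gggggAfffff => ggggggAffffff   [A ::= g A f]
ggggggAffffff => gggggggfffffff   [A ::= g f]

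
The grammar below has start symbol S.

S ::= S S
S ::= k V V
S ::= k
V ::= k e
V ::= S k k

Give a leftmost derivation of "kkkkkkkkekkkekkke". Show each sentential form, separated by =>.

S => kVV => kSkkV => kkVVkkV => kkSkkVkkV => kkkVVkkVkkV => kkkSkkVkkVkkV => kkkSSkkVkkVkkV => kkkkSkkVkkVkkV => kkkkkkkVkkVkkV => kkkkkkkkekkVkkV => kkkkkkkkekkkekkV => kkkkkkkkekkkekkke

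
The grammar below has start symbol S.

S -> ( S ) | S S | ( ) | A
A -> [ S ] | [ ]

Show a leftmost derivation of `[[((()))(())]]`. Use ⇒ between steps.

S ⇒ A ⇒ [S] ⇒ [A] ⇒ [[S]] ⇒ [[SS]] ⇒ [[(S)S]] ⇒ [[((S))S]] ⇒ [[((()))S]] ⇒ [[((()))(S)]] ⇒ [[((()))(())]]

S ⇒ A   [S -> A]
A ⇒ [S]   [A -> [ S ]]
[S] ⇒ [A]   [S -> A]
[A] ⇒ [[S]]   [A -> [ S ]]
[[S]] ⇒ [[SS]]   [S -> S S]
[[SS]] ⇒ [[(S)S]]   [S -> ( S )]
[[(S)S]] ⇒ [[((S))S]]   [S -> ( S )]
[[((S))S]] ⇒ [[((()))S]]   [S -> ( )]
[[((()))S]] ⇒ [[((()))(S)]]   [S -> ( S )]
[[((()))(S)]] ⇒ [[((()))(())]]   [S -> ( )]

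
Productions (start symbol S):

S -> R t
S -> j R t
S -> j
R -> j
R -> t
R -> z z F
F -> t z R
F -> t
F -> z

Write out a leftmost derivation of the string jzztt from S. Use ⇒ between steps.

S ⇒ jRt ⇒ jzzFt ⇒ jzztt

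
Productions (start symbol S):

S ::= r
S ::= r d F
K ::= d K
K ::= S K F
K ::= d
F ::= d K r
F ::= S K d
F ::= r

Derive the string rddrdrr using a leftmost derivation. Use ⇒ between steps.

S ⇒ rdF ⇒ rddKr ⇒ rddSKFr ⇒ rddrKFr ⇒ rddrdFr ⇒ rddrdrr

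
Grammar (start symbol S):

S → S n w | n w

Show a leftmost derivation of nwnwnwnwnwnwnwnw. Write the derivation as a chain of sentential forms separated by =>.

S => Snw => Snwnw => Snwnwnw => Snwnwnwnw => Snwnwnwnwnw => Snwnwnwnwnwnw => Snwnwnwnwnwnwnw => nwnwnwnwnwnwnwnw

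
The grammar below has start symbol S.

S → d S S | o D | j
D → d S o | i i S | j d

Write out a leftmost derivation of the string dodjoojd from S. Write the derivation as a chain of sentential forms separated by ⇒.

S⇒dSS⇒doDS⇒dodSoS⇒dodjoS⇒dodjooD⇒dodjoojd

S ⇒ dSS   [S → d S S]
dSS ⇒ doDS   [S → o D]
doDS ⇒ dodSoS   [D → d S o]
dodSoS ⇒ dodjoS   [S → j]
dodjoS ⇒ dodjooD   [S → o D]
dodjooD ⇒ dodjoojd   [D → j d]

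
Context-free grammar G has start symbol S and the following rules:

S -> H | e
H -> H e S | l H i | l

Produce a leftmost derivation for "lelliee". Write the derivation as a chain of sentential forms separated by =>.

S => H => HeS => leS => leH => leHeS => lelHieS => lellieS => lelliee

S => H   [S -> H]
H => HeS   [H -> H e S]
HeS => leS   [H -> l]
leS => leH   [S -> H]
leH => leHeS   [H -> H e S]
leHeS => lelHieS   [H -> l H i]
lelHieS => lellieS   [H -> l]
lellieS => lelliee   [S -> e]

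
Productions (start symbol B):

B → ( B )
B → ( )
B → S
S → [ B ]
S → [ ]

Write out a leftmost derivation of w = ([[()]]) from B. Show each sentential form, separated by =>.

B => (B) => (S) => ([B]) => ([S]) => ([[B]]) => ([[()]])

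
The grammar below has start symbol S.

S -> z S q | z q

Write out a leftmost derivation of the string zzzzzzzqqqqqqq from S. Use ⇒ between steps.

S ⇒ zSq   [S -> z S q]
zSq ⇒ zzSqq   [S -> z S q]
zzSqq ⇒ zzzSqqq   [S -> z S q]
zzzSqqq ⇒ zzzzSqqqq   [S -> z S q]
zzzzSqqqq ⇒ zzzzzSqqqqq   [S -> z S q]
zzzzzSqqqqq ⇒ zzzzzzSqqqqqq   [S -> z S q]
zzzzzzSqqqqqq ⇒ zzzzzzzqqqqqqq   [S -> z q]

S⇒zSq⇒zzSqq⇒zzzSqqq⇒zzzzSqqqq⇒zzzzzSqqqqq⇒zzzzzzSqqqqqq⇒zzzzzzzqqqqqqq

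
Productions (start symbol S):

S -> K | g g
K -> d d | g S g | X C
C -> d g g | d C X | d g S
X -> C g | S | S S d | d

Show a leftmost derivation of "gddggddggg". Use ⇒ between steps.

S⇒K⇒gSg⇒gKg⇒gXCg⇒gSSdCg⇒gKSdCg⇒gddSdCg⇒gddggdCg⇒gddggddggg

S ⇒ K   [S -> K]
K ⇒ gSg   [K -> g S g]
gSg ⇒ gKg   [S -> K]
gKg ⇒ gXCg   [K -> X C]
gXCg ⇒ gSSdCg   [X -> S S d]
gSSdCg ⇒ gKSdCg   [S -> K]
gKSdCg ⇒ gddSdCg   [K -> d d]
gddSdCg ⇒ gddggdCg   [S -> g g]
gddggdCg ⇒ gddggddggg   [C -> d g g]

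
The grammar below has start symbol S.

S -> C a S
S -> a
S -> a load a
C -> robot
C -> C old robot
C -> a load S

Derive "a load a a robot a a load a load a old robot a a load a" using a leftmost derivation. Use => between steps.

S => C a S => a load S a S => a load a a S => a load a a C a S => a load a a robot a S => a load a a robot a C a S => a load a a robot a C old robot a S => a load a a robot a a load S old robot a S => a load a a robot a a load a load a old robot a S => a load a a robot a a load a load a old robot a a load a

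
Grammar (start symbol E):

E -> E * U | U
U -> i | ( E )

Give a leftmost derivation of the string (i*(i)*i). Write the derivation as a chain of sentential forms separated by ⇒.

E⇒U⇒(E)⇒(E*U)⇒(E*U*U)⇒(U*U*U)⇒(i*U*U)⇒(i*(E)*U)⇒(i*(U)*U)⇒(i*(i)*U)⇒(i*(i)*i)

E ⇒ U   [E -> U]
U ⇒ (E)   [U -> ( E )]
(E) ⇒ (E*U)   [E -> E * U]
(E*U) ⇒ (E*U*U)   [E -> E * U]
(E*U*U) ⇒ (U*U*U)   [E -> U]
(U*U*U) ⇒ (i*U*U)   [U -> i]
(i*U*U) ⇒ (i*(E)*U)   [U -> ( E )]
(i*(E)*U) ⇒ (i*(U)*U)   [E -> U]
(i*(U)*U) ⇒ (i*(i)*U)   [U -> i]
(i*(i)*U) ⇒ (i*(i)*i)   [U -> i]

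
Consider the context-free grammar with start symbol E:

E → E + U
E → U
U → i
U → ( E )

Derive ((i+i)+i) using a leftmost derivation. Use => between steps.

E => U   [E → U]
U => (E)   [U → ( E )]
(E) => (E+U)   [E → E + U]
(E+U) => (U+U)   [E → U]
(U+U) => ((E)+U)   [U → ( E )]
((E)+U) => ((E+U)+U)   [E → E + U]
((E+U)+U) => ((U+U)+U)   [E → U]
((U+U)+U) => ((i+U)+U)   [U → i]
((i+U)+U) => ((i+i)+U)   [U → i]
((i+i)+U) => ((i+i)+i)   [U → i]

E => U => (E) => (E+U) => (U+U) => ((E)+U) => ((E+U)+U) => ((U+U)+U) => ((i+U)+U) => ((i+i)+U) => ((i+i)+i)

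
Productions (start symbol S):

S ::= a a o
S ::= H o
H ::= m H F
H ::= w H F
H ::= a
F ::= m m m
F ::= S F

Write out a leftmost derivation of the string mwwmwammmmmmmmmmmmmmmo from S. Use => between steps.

S=>Ho=>mHFo=>mwHFFo=>mwwHFFFo=>mwwmHFFFFo=>mwwmwHFFFFFo=>mwwmwaFFFFFo=>mwwmwammmFFFFo=>mwwmwammmmmmFFFo=>mwwmwammmmmmmmmFFo=>mwwmwammmmmmmmmmmmFo=>mwwmwammmmmmmmmmmmmmmo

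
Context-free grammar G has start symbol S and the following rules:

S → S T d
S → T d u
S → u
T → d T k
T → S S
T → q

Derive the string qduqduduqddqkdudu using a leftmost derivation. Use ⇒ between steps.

S⇒Tdu⇒SSdu⇒STdSdu⇒STdTdSdu⇒TduTdTdSdu⇒SSduTdTdSdu⇒TduSduTdTdSdu⇒qduSduTdTdSdu⇒qduTduduTdTdSdu⇒qduqduduTdTdSdu⇒qduqduduqdTdSdu⇒qduqduduqddTkdSdu⇒qduqduduqddqkdSdu⇒qduqduduqddqkdudu

S ⇒ Tdu   [S → T d u]
Tdu ⇒ SSdu   [T → S S]
SSdu ⇒ STdSdu   [S → S T d]
STdSdu ⇒ STdTdSdu   [S → S T d]
STdTdSdu ⇒ TduTdTdSdu   [S → T d u]
TduTdTdSdu ⇒ SSduTdTdSdu   [T → S S]
SSduTdTdSdu ⇒ TduSduTdTdSdu   [S → T d u]
TduSduTdTdSdu ⇒ qduSduTdTdSdu   [T → q]
qduSduTdTdSdu ⇒ qduTduduTdTdSdu   [S → T d u]
qduTduduTdTdSdu ⇒ qduqduduTdTdSdu   [T → q]
qduqduduTdTdSdu ⇒ qduqduduqdTdSdu   [T → q]
qduqduduqdTdSdu ⇒ qduqduduqddTkdSdu   [T → d T k]
qduqduduqddTkdSdu ⇒ qduqduduqddqkdSdu   [T → q]
qduqduduqddqkdSdu ⇒ qduqduduqddqkdudu   [S → u]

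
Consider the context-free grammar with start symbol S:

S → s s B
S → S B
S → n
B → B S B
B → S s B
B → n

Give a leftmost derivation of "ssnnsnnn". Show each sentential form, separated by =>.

S => SB => SBB => ssBBB => ssSsBBB => ssSBsBBB => ssnBsBBB => ssnnsBBB => ssnnsnBB => ssnnsnnB => ssnnsnnn

S => SB   [S → S B]
SB => SBB   [S → S B]
SBB => ssBBB   [S → s s B]
ssBBB => ssSsBBB   [B → S s B]
ssSsBBB => ssSBsBBB   [S → S B]
ssSBsBBB => ssnBsBBB   [S → n]
ssnBsBBB => ssnnsBBB   [B → n]
ssnnsBBB => ssnnsnBB   [B → n]
ssnnsnBB => ssnnsnnB   [B → n]
ssnnsnnB => ssnnsnnn   [B → n]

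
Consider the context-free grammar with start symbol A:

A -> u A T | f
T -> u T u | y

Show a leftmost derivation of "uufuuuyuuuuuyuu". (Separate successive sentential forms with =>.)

A => uAT => uuATT => uufTT => uufuTuT => uufuuTuuT => uufuuuTuuuT => uufuuuyuuuT => uufuuuyuuuuTu => uufuuuyuuuuuTuu => uufuuuyuuuuuyuu

A => uAT   [A -> u A T]
uAT => uuATT   [A -> u A T]
uuATT => uufTT   [A -> f]
uufTT => uufuTuT   [T -> u T u]
uufuTuT => uufuuTuuT   [T -> u T u]
uufuuTuuT => uufuuuTuuuT   [T -> u T u]
uufuuuTuuuT => uufuuuyuuuT   [T -> y]
uufuuuyuuuT => uufuuuyuuuuTu   [T -> u T u]
uufuuuyuuuuTu => uufuuuyuuuuuTuu   [T -> u T u]
uufuuuyuuuuuTuu => uufuuuyuuuuuyuu   [T -> y]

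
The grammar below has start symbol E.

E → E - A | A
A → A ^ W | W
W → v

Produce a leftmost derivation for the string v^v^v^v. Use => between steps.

E => A   [E → A]
A => A^W   [A → A ^ W]
A^W => A^W^W   [A → A ^ W]
A^W^W => A^W^W^W   [A → A ^ W]
A^W^W^W => W^W^W^W   [A → W]
W^W^W^W => v^W^W^W   [W → v]
v^W^W^W => v^v^W^W   [W → v]
v^v^W^W => v^v^v^W   [W → v]
v^v^v^W => v^v^v^v   [W → v]

E => A => A^W => A^W^W => A^W^W^W => W^W^W^W => v^W^W^W => v^v^W^W => v^v^v^W => v^v^v^v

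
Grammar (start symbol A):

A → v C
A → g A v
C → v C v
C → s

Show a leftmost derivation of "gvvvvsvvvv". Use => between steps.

A => gAv   [A → g A v]
gAv => gvCv   [A → v C]
gvCv => gvvCvv   [C → v C v]
gvvCvv => gvvvCvvv   [C → v C v]
gvvvCvvv => gvvvvCvvvv   [C → v C v]
gvvvvCvvvv => gvvvvsvvvv   [C → s]

A=>gAv=>gvCv=>gvvCvv=>gvvvCvvv=>gvvvvCvvvv=>gvvvvsvvvv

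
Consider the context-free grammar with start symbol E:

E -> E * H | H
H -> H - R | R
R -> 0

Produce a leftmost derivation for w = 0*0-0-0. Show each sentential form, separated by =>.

E => E*H   [E -> E * H]
E*H => H*H   [E -> H]
H*H => R*H   [H -> R]
R*H => 0*H   [R -> 0]
0*H => 0*H-R   [H -> H - R]
0*H-R => 0*H-R-R   [H -> H - R]
0*H-R-R => 0*R-R-R   [H -> R]
0*R-R-R => 0*0-R-R   [R -> 0]
0*0-R-R => 0*0-0-R   [R -> 0]
0*0-0-R => 0*0-0-0   [R -> 0]

E => E*H => H*H => R*H => 0*H => 0*H-R => 0*H-R-R => 0*R-R-R => 0*0-R-R => 0*0-0-R => 0*0-0-0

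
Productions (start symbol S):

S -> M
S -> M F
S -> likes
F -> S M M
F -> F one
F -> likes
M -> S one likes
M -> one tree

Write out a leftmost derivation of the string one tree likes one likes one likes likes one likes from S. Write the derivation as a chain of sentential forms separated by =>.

S => M => S one likes => M F one likes => S one likes F one likes => M one likes F one likes => S one likes one likes F one likes => M F one likes one likes F one likes => one tree F one likes one likes F one likes => one tree likes one likes one likes F one likes => one tree likes one likes one likes likes one likes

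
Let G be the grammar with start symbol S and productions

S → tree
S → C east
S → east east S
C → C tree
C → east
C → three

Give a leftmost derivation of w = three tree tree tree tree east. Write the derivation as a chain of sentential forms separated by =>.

S => C east => C tree east => C tree tree east => C tree tree tree east => C tree tree tree tree east => three tree tree tree tree east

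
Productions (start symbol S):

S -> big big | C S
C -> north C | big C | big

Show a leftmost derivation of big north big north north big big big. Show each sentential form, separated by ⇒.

S ⇒ C S   [S -> C S]
C S ⇒ big S   [C -> big]
big S ⇒ big C S   [S -> C S]
big C S ⇒ big north C S   [C -> north C]
big north C S ⇒ big north big C S   [C -> big C]
big north big C S ⇒ big north big north C S   [C -> north C]
big north big north C S ⇒ big north big north north C S   [C -> north C]
big north big north north C S ⇒ big north big north north big S   [C -> big]
big north big north north big S ⇒ big north big north north big big big   [S -> big big]

S ⇒ C S ⇒ big S ⇒ big C S ⇒ big north C S ⇒ big north big C S ⇒ big north big north C S ⇒ big north big north north C S ⇒ big north big north north big S ⇒ big north big north north big big big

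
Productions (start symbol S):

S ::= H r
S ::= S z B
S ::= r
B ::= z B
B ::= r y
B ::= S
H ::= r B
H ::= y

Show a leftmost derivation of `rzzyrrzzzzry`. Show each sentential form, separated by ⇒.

S⇒SzB⇒HrzB⇒rBrzB⇒rzBrzB⇒rzzBrzB⇒rzzSrzB⇒rzzHrrzB⇒rzzyrrzB⇒rzzyrrzzB⇒rzzyrrzzzB⇒rzzyrrzzzzB⇒rzzyrrzzzzry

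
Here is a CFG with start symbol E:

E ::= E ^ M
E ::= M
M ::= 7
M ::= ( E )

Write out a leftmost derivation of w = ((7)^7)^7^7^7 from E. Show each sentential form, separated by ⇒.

E ⇒ E^M   [E ::= E ^ M]
E^M ⇒ E^M^M   [E ::= E ^ M]
E^M^M ⇒ E^M^M^M   [E ::= E ^ M]
E^M^M^M ⇒ M^M^M^M   [E ::= M]
M^M^M^M ⇒ (E)^M^M^M   [M ::= ( E )]
(E)^M^M^M ⇒ (E^M)^M^M^M   [E ::= E ^ M]
(E^M)^M^M^M ⇒ (M^M)^M^M^M   [E ::= M]
(M^M)^M^M^M ⇒ ((E)^M)^M^M^M   [M ::= ( E )]
((E)^M)^M^M^M ⇒ ((M)^M)^M^M^M   [E ::= M]
((M)^M)^M^M^M ⇒ ((7)^M)^M^M^M   [M ::= 7]
((7)^M)^M^M^M ⇒ ((7)^7)^M^M^M   [M ::= 7]
((7)^7)^M^M^M ⇒ ((7)^7)^7^M^M   [M ::= 7]
((7)^7)^7^M^M ⇒ ((7)^7)^7^7^M   [M ::= 7]
((7)^7)^7^7^M ⇒ ((7)^7)^7^7^7   [M ::= 7]

E ⇒ E^M ⇒ E^M^M ⇒ E^M^M^M ⇒ M^M^M^M ⇒ (E)^M^M^M ⇒ (E^M)^M^M^M ⇒ (M^M)^M^M^M ⇒ ((E)^M)^M^M^M ⇒ ((M)^M)^M^M^M ⇒ ((7)^M)^M^M^M ⇒ ((7)^7)^M^M^M ⇒ ((7)^7)^7^M^M ⇒ ((7)^7)^7^7^M ⇒ ((7)^7)^7^7^7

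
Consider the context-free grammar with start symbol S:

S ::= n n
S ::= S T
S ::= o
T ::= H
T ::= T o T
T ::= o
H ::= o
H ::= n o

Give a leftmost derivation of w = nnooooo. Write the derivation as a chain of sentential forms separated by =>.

S => ST   [S ::= S T]
ST => nnT   [S ::= n n]
nnT => nnToT   [T ::= T o T]
nnToT => nnToToT   [T ::= T o T]
nnToToT => nnHoToT   [T ::= H]
nnHoToT => nnooToT   [H ::= o]
nnooToT => nnooooT   [T ::= o]
nnooooT => nnooooH   [T ::= H]
nnooooH => nnooooo   [H ::= o]

S => ST => nnT => nnToT => nnToToT => nnHoToT => nnooToT => nnooooT => nnooooH => nnooooo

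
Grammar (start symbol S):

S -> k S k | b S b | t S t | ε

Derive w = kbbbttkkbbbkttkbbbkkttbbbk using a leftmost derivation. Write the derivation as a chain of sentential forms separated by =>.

S => kSk   [S -> k S k]
kSk => kbSbk   [S -> b S b]
kbSbk => kbbSbbk   [S -> b S b]
kbbSbbk => kbbbSbbbk   [S -> b S b]
kbbbSbbbk => kbbbtStbbbk   [S -> t S t]
kbbbtStbbbk => kbbbttSttbbbk   [S -> t S t]
kbbbttSttbbbk => kbbbttkSkttbbbk   [S -> k S k]
kbbbttkSkttbbbk => kbbbttkkSkkttbbbk   [S -> k S k]
kbbbttkkSkkttbbbk => kbbbttkkbSbkkttbbbk   [S -> b S b]
kbbbttkkbSbkkttbbbk => kbbbttkkbbSbbkkttbbbk   [S -> b S b]
kbbbttkkbbSbbkkttbbbk => kbbbttkkbbbSbbbkkttbbbk   [S -> b S b]
kbbbttkkbbbSbbbkkttbbbk => kbbbttkkbbbkSkbbbkkttbbbk   [S -> k S k]
kbbbttkkbbbkSkbbbkkttbbbk => kbbbttkkbbbktStkbbbkkttbbbk   [S -> t S t]
kbbbttkkbbbktStkbbbkkttbbbk => kbbbttkkbbbkttkbbbkkttbbbk   [S -> ε]

S => kSk => kbSbk => kbbSbbk => kbbbSbbbk => kbbbtStbbbk => kbbbttSttbbbk => kbbbttkSkttbbbk => kbbbttkkSkkttbbbk => kbbbttkkbSbkkttbbbk => kbbbttkkbbSbbkkttbbbk => kbbbttkkbbbSbbbkkttbbbk => kbbbttkkbbbkSkbbbkkttbbbk => kbbbttkkbbbktStkbbbkkttbbbk => kbbbttkkbbbkttkbbbkkttbbbk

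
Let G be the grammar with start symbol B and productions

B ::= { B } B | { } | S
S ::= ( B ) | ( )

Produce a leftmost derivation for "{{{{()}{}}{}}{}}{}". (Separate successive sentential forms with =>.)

B=>{B}B=>{{B}B}B=>{{{B}B}B}B=>{{{{B}B}B}B}B=>{{{{S}B}B}B}B=>{{{{()}B}B}B}B=>{{{{()}{}}B}B}B=>{{{{()}{}}{}}B}B=>{{{{()}{}}{}}{}}B=>{{{{()}{}}{}}{}}{}

B => {B}B   [B ::= { B } B]
{B}B => {{B}B}B   [B ::= { B } B]
{{B}B}B => {{{B}B}B}B   [B ::= { B } B]
{{{B}B}B}B => {{{{B}B}B}B}B   [B ::= { B } B]
{{{{B}B}B}B}B => {{{{S}B}B}B}B   [B ::= S]
{{{{S}B}B}B}B => {{{{()}B}B}B}B   [S ::= ( )]
{{{{()}B}B}B}B => {{{{()}{}}B}B}B   [B ::= { }]
{{{{()}{}}B}B}B => {{{{()}{}}{}}B}B   [B ::= { }]
{{{{()}{}}{}}B}B => {{{{()}{}}{}}{}}B   [B ::= { }]
{{{{()}{}}{}}{}}B => {{{{()}{}}{}}{}}{}   [B ::= { }]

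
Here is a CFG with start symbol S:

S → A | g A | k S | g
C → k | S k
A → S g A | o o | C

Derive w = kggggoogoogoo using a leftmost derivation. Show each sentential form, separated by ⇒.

S ⇒ kS ⇒ kA ⇒ kSgA ⇒ kgAgA ⇒ kgSgAgA ⇒ kgggAgA ⇒ kgggSgAgA ⇒ kggggAgAgA ⇒ kggggoogAgA ⇒ kggggoogoogA ⇒ kggggoogoogoo

S ⇒ kS   [S → k S]
kS ⇒ kA   [S → A]
kA ⇒ kSgA   [A → S g A]
kSgA ⇒ kgAgA   [S → g A]
kgAgA ⇒ kgSgAgA   [A → S g A]
kgSgAgA ⇒ kgggAgA   [S → g]
kgggAgA ⇒ kgggSgAgA   [A → S g A]
kgggSgAgA ⇒ kggggAgAgA   [S → g A]
kggggAgAgA ⇒ kggggoogAgA   [A → o o]
kggggoogAgA ⇒ kggggoogoogA   [A → o o]
kggggoogoogA ⇒ kggggoogoogoo   [A → o o]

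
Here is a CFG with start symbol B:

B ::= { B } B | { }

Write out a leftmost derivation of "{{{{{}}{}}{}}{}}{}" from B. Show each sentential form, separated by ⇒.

B⇒{B}B⇒{{B}B}B⇒{{{B}B}B}B⇒{{{{B}B}B}B}B⇒{{{{{}}B}B}B}B⇒{{{{{}}{}}B}B}B⇒{{{{{}}{}}{}}B}B⇒{{{{{}}{}}{}}{}}B⇒{{{{{}}{}}{}}{}}{}

B ⇒ {B}B   [B ::= { B } B]
{B}B ⇒ {{B}B}B   [B ::= { B } B]
{{B}B}B ⇒ {{{B}B}B}B   [B ::= { B } B]
{{{B}B}B}B ⇒ {{{{B}B}B}B}B   [B ::= { B } B]
{{{{B}B}B}B}B ⇒ {{{{{}}B}B}B}B   [B ::= { }]
{{{{{}}B}B}B}B ⇒ {{{{{}}{}}B}B}B   [B ::= { }]
{{{{{}}{}}B}B}B ⇒ {{{{{}}{}}{}}B}B   [B ::= { }]
{{{{{}}{}}{}}B}B ⇒ {{{{{}}{}}{}}{}}B   [B ::= { }]
{{{{{}}{}}{}}{}}B ⇒ {{{{{}}{}}{}}{}}{}   [B ::= { }]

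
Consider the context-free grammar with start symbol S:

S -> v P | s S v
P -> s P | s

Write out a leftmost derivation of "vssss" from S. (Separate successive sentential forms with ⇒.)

S ⇒ vP ⇒ vsP ⇒ vssP ⇒ vsssP ⇒ vssss

S ⇒ vP   [S -> v P]
vP ⇒ vsP   [P -> s P]
vsP ⇒ vssP   [P -> s P]
vssP ⇒ vsssP   [P -> s P]
vsssP ⇒ vssss   [P -> s]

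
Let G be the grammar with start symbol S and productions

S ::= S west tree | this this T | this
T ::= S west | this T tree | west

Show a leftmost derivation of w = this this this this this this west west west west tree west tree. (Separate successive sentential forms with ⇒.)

S ⇒ S west tree ⇒ S west tree west tree ⇒ this this T west tree west tree ⇒ this this S west west tree west tree ⇒ this this this this T west west tree west tree ⇒ this this this this S west west west tree west tree ⇒ this this this this this this T west west west tree west tree ⇒ this this this this this this west west west west tree west tree

S ⇒ S west tree   [S ::= S west tree]
S west tree ⇒ S west tree west tree   [S ::= S west tree]
S west tree west tree ⇒ this this T west tree west tree   [S ::= this this T]
this this T west tree west tree ⇒ this this S west west tree west tree   [T ::= S west]
this this S west west tree west tree ⇒ this this this this T west west tree west tree   [S ::= this this T]
this this this this T west west tree west tree ⇒ this this this this S west west west tree west tree   [T ::= S west]
this this this this S west west west tree west tree ⇒ this this this this this this T west west west tree west tree   [S ::= this this T]
this this this this this this T west west west tree west tree ⇒ this this this this this this west west west west tree west tree   [T ::= west]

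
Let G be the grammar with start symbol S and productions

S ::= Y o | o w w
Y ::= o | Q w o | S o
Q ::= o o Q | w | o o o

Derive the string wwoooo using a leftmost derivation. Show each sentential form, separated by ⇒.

S ⇒ Yo ⇒ Soo ⇒ Yooo ⇒ Qwoooo ⇒ wwoooo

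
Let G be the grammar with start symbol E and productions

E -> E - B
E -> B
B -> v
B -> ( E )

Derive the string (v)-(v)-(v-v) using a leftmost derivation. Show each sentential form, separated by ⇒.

E ⇒ E-B   [E -> E - B]
E-B ⇒ E-B-B   [E -> E - B]
E-B-B ⇒ B-B-B   [E -> B]
B-B-B ⇒ (E)-B-B   [B -> ( E )]
(E)-B-B ⇒ (B)-B-B   [E -> B]
(B)-B-B ⇒ (v)-B-B   [B -> v]
(v)-B-B ⇒ (v)-(E)-B   [B -> ( E )]
(v)-(E)-B ⇒ (v)-(B)-B   [E -> B]
(v)-(B)-B ⇒ (v)-(v)-B   [B -> v]
(v)-(v)-B ⇒ (v)-(v)-(E)   [B -> ( E )]
(v)-(v)-(E) ⇒ (v)-(v)-(E-B)   [E -> E - B]
(v)-(v)-(E-B) ⇒ (v)-(v)-(B-B)   [E -> B]
(v)-(v)-(B-B) ⇒ (v)-(v)-(v-B)   [B -> v]
(v)-(v)-(v-B) ⇒ (v)-(v)-(v-v)   [B -> v]

E ⇒ E-B ⇒ E-B-B ⇒ B-B-B ⇒ (E)-B-B ⇒ (B)-B-B ⇒ (v)-B-B ⇒ (v)-(E)-B ⇒ (v)-(B)-B ⇒ (v)-(v)-B ⇒ (v)-(v)-(E) ⇒ (v)-(v)-(E-B) ⇒ (v)-(v)-(B-B) ⇒ (v)-(v)-(v-B) ⇒ (v)-(v)-(v-v)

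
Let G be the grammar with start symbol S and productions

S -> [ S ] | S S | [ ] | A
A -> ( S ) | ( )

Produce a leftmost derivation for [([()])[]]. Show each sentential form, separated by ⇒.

S ⇒ [S] ⇒ [SS] ⇒ [AS] ⇒ [(S)S] ⇒ [([S])S] ⇒ [([A])S] ⇒ [([()])S] ⇒ [([()])[]]

S ⇒ [S]   [S -> [ S ]]
[S] ⇒ [SS]   [S -> S S]
[SS] ⇒ [AS]   [S -> A]
[AS] ⇒ [(S)S]   [A -> ( S )]
[(S)S] ⇒ [([S])S]   [S -> [ S ]]
[([S])S] ⇒ [([A])S]   [S -> A]
[([A])S] ⇒ [([()])S]   [A -> ( )]
[([()])S] ⇒ [([()])[]]   [S -> [ ]]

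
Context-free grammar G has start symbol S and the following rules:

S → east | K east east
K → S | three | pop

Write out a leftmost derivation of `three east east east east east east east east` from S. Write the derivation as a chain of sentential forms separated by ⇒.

S ⇒ K east east   [S → K east east]
K east east ⇒ S east east   [K → S]
S east east ⇒ K east east east east   [S → K east east]
K east east east east ⇒ S east east east east   [K → S]
S east east east east ⇒ K east east east east east east   [S → K east east]
K east east east east east east ⇒ S east east east east east east   [K → S]
S east east east east east east ⇒ K east east east east east east east east   [S → K east east]
K east east east east east east east east ⇒ three east east east east east east east east   [K → three]

S ⇒ K east east ⇒ S east east ⇒ K east east east east ⇒ S east east east east ⇒ K east east east east east east ⇒ S east east east east east east ⇒ K east east east east east east east east ⇒ three east east east east east east east east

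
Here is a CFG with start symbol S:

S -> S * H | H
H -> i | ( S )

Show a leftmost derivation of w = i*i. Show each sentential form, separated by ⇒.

S ⇒ S*H   [S -> S * H]
S*H ⇒ H*H   [S -> H]
H*H ⇒ i*H   [H -> i]
i*H ⇒ i*i   [H -> i]

S ⇒ S*H ⇒ H*H ⇒ i*H ⇒ i*i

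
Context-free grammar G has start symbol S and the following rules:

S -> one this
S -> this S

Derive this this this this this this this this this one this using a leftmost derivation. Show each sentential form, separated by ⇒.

S ⇒ this S   [S -> this S]
this S ⇒ this this S   [S -> this S]
this this S ⇒ this this this S   [S -> this S]
this this this S ⇒ this this this this S   [S -> this S]
this this this this S ⇒ this this this this this S   [S -> this S]
this this this this this S ⇒ this this this this this this S   [S -> this S]
this this this this this this S ⇒ this this this this this this this S   [S -> this S]
this this this this this this this S ⇒ this this this this this this this this S   [S -> this S]
this this this this this this this this S ⇒ this this this this this this this this this S   [S -> this S]
this this this this this this this this this S ⇒ this this this this this this this this this one this   [S -> one this]

S ⇒ this S ⇒ this this S ⇒ this this this S ⇒ this this this this S ⇒ this this this this this S ⇒ this this this this this this S ⇒ this this this this this this this S ⇒ this this this this this this this this S ⇒ this this this this this this this this this S ⇒ this this this this this this this this this one this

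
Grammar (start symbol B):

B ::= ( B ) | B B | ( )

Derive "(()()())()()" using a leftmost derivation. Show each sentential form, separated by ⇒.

B ⇒ BB ⇒ BBB ⇒ (B)BB ⇒ (BB)BB ⇒ (BBB)BB ⇒ (()BB)BB ⇒ (()()B)BB ⇒ (()()())BB ⇒ (()()())()B ⇒ (()()())()()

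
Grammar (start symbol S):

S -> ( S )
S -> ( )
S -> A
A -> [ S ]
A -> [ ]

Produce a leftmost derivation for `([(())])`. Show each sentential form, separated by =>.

S => (S)   [S -> ( S )]
(S) => (A)   [S -> A]
(A) => ([S])   [A -> [ S ]]
([S]) => ([(S)])   [S -> ( S )]
([(S)]) => ([(())])   [S -> ( )]

S => (S) => (A) => ([S]) => ([(S)]) => ([(())])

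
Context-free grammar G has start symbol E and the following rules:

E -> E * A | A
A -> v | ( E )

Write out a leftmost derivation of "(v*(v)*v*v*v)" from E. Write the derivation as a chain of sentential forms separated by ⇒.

E ⇒ A ⇒ (E) ⇒ (E*A) ⇒ (E*A*A) ⇒ (E*A*A*A) ⇒ (E*A*A*A*A) ⇒ (A*A*A*A*A) ⇒ (v*A*A*A*A) ⇒ (v*(E)*A*A*A) ⇒ (v*(A)*A*A*A) ⇒ (v*(v)*A*A*A) ⇒ (v*(v)*v*A*A) ⇒ (v*(v)*v*v*A) ⇒ (v*(v)*v*v*v)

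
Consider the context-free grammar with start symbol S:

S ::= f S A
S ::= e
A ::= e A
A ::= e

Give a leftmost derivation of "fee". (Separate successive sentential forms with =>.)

S => fSA => feA => fee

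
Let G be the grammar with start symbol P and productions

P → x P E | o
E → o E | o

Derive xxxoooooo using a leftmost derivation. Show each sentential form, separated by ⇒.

P ⇒ xPE   [P → x P E]
xPE ⇒ xxPEE   [P → x P E]
xxPEE ⇒ xxxPEEE   [P → x P E]
xxxPEEE ⇒ xxxoEEE   [P → o]
xxxoEEE ⇒ xxxooEE   [E → o]
xxxooEE ⇒ xxxoooEE   [E → o E]
xxxoooEE ⇒ xxxooooE   [E → o]
xxxooooE ⇒ xxxoooooE   [E → o E]
xxxoooooE ⇒ xxxoooooo   [E → o]

P ⇒ xPE ⇒ xxPEE ⇒ xxxPEEE ⇒ xxxoEEE ⇒ xxxooEE ⇒ xxxoooEE ⇒ xxxooooE ⇒ xxxoooooE ⇒ xxxoooooo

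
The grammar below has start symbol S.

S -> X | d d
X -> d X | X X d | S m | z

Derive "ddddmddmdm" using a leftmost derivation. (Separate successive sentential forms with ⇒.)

S ⇒ X ⇒ Sm ⇒ Xm ⇒ dXm ⇒ ddXm ⇒ ddXXdm ⇒ ddSmXdm ⇒ ddddmXdm ⇒ ddddmSmdm ⇒ ddddmddmdm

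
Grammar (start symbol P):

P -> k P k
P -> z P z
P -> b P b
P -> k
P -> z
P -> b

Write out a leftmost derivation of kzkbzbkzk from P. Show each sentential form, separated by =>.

P=>kPk=>kzPzk=>kzkPkzk=>kzkbPbkzk=>kzkbzbkzk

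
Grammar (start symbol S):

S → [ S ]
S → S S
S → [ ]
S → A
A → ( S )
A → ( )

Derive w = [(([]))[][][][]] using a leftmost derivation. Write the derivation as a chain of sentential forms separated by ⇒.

S ⇒ [S] ⇒ [SS] ⇒ [SSS] ⇒ [SSSS] ⇒ [SSSSS] ⇒ [ASSSS] ⇒ [(S)SSSS] ⇒ [(A)SSSS] ⇒ [((S))SSSS] ⇒ [(([]))SSSS] ⇒ [(([]))[]SSS] ⇒ [(([]))[][]SS] ⇒ [(([]))[][][]S] ⇒ [(([]))[][][][]]

S ⇒ [S]   [S → [ S ]]
[S] ⇒ [SS]   [S → S S]
[SS] ⇒ [SSS]   [S → S S]
[SSS] ⇒ [SSSS]   [S → S S]
[SSSS] ⇒ [SSSSS]   [S → S S]
[SSSSS] ⇒ [ASSSS]   [S → A]
[ASSSS] ⇒ [(S)SSSS]   [A → ( S )]
[(S)SSSS] ⇒ [(A)SSSS]   [S → A]
[(A)SSSS] ⇒ [((S))SSSS]   [A → ( S )]
[((S))SSSS] ⇒ [(([]))SSSS]   [S → [ ]]
[(([]))SSSS] ⇒ [(([]))[]SSS]   [S → [ ]]
[(([]))[]SSS] ⇒ [(([]))[][]SS]   [S → [ ]]
[(([]))[][]SS] ⇒ [(([]))[][][]S]   [S → [ ]]
[(([]))[][][]S] ⇒ [(([]))[][][][]]   [S → [ ]]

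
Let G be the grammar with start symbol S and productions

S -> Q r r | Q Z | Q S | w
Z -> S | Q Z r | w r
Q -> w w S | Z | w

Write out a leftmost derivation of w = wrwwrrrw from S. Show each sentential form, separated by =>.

S => QS   [S -> Q S]
QS => ZS   [Q -> Z]
ZS => QZrS   [Z -> Q Z r]
QZrS => ZZrS   [Q -> Z]
ZZrS => wrZrS   [Z -> w r]
wrZrS => wrQZrrS   [Z -> Q Z r]
wrQZrrS => wrwZrrS   [Q -> w]
wrwZrrS => wrwwrrrS   [Z -> w r]
wrwwrrrS => wrwwrrrw   [S -> w]

S => QS => ZS => QZrS => ZZrS => wrZrS => wrQZrrS => wrwZrrS => wrwwrrrS => wrwwrrrw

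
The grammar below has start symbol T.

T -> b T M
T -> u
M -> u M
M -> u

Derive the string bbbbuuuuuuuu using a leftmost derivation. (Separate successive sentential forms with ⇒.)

T ⇒ bTM ⇒ bbTMM ⇒ bbbTMMM ⇒ bbbbTMMMM ⇒ bbbbuMMMM ⇒ bbbbuuMMMM ⇒ bbbbuuuMMMM ⇒ bbbbuuuuMMM ⇒ bbbbuuuuuMM ⇒ bbbbuuuuuuMM ⇒ bbbbuuuuuuuM ⇒ bbbbuuuuuuuu

T ⇒ bTM   [T -> b T M]
bTM ⇒ bbTMM   [T -> b T M]
bbTMM ⇒ bbbTMMM   [T -> b T M]
bbbTMMM ⇒ bbbbTMMMM   [T -> b T M]
bbbbTMMMM ⇒ bbbbuMMMM   [T -> u]
bbbbuMMMM ⇒ bbbbuuMMMM   [M -> u M]
bbbbuuMMMM ⇒ bbbbuuuMMMM   [M -> u M]
bbbbuuuMMMM ⇒ bbbbuuuuMMM   [M -> u]
bbbbuuuuMMM ⇒ bbbbuuuuuMM   [M -> u]
bbbbuuuuuMM ⇒ bbbbuuuuuuMM   [M -> u M]
bbbbuuuuuuMM ⇒ bbbbuuuuuuuM   [M -> u]
bbbbuuuuuuuM ⇒ bbbbuuuuuuuu   [M -> u]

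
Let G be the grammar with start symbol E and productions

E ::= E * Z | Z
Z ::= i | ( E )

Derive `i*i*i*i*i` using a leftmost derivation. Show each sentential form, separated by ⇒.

E ⇒ E*Z   [E ::= E * Z]
E*Z ⇒ E*Z*Z   [E ::= E * Z]
E*Z*Z ⇒ E*Z*Z*Z   [E ::= E * Z]
E*Z*Z*Z ⇒ E*Z*Z*Z*Z   [E ::= E * Z]
E*Z*Z*Z*Z ⇒ Z*Z*Z*Z*Z   [E ::= Z]
Z*Z*Z*Z*Z ⇒ i*Z*Z*Z*Z   [Z ::= i]
i*Z*Z*Z*Z ⇒ i*i*Z*Z*Z   [Z ::= i]
i*i*Z*Z*Z ⇒ i*i*i*Z*Z   [Z ::= i]
i*i*i*Z*Z ⇒ i*i*i*i*Z   [Z ::= i]
i*i*i*i*Z ⇒ i*i*i*i*i   [Z ::= i]

E ⇒ E*Z ⇒ E*Z*Z ⇒ E*Z*Z*Z ⇒ E*Z*Z*Z*Z ⇒ Z*Z*Z*Z*Z ⇒ i*Z*Z*Z*Z ⇒ i*i*Z*Z*Z ⇒ i*i*i*Z*Z ⇒ i*i*i*i*Z ⇒ i*i*i*i*i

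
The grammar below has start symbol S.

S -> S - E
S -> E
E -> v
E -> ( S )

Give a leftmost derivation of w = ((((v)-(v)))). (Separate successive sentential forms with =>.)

S => E   [S -> E]
E => (S)   [E -> ( S )]
(S) => (E)   [S -> E]
(E) => ((S))   [E -> ( S )]
((S)) => ((E))   [S -> E]
((E)) => (((S)))   [E -> ( S )]
(((S))) => (((S-E)))   [S -> S - E]
(((S-E))) => (((E-E)))   [S -> E]
(((E-E))) => ((((S)-E)))   [E -> ( S )]
((((S)-E))) => ((((E)-E)))   [S -> E]
((((E)-E))) => ((((v)-E)))   [E -> v]
((((v)-E))) => ((((v)-(S))))   [E -> ( S )]
((((v)-(S)))) => ((((v)-(E))))   [S -> E]
((((v)-(E)))) => ((((v)-(v))))   [E -> v]

S => E => (S) => (E) => ((S)) => ((E)) => (((S))) => (((S-E))) => (((E-E))) => ((((S)-E))) => ((((E)-E))) => ((((v)-E))) => ((((v)-(S)))) => ((((v)-(E)))) => ((((v)-(v))))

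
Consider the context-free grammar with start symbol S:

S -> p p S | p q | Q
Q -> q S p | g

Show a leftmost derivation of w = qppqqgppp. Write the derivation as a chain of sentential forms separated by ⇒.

S ⇒ Q   [S -> Q]
Q ⇒ qSp   [Q -> q S p]
qSp ⇒ qppSp   [S -> p p S]
qppSp ⇒ qppQp   [S -> Q]
qppQp ⇒ qppqSpp   [Q -> q S p]
qppqSpp ⇒ qppqQpp   [S -> Q]
qppqQpp ⇒ qppqqSppp   [Q -> q S p]
qppqqSppp ⇒ qppqqQppp   [S -> Q]
qppqqQppp ⇒ qppqqgppp   [Q -> g]

S⇒Q⇒qSp⇒qppSp⇒qppQp⇒qppqSpp⇒qppqQpp⇒qppqqSppp⇒qppqqQppp⇒qppqqgppp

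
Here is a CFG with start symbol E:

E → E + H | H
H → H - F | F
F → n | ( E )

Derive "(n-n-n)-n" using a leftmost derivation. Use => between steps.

E => H => H-F => F-F => (E)-F => (H)-F => (H-F)-F => (H-F-F)-F => (F-F-F)-F => (n-F-F)-F => (n-n-F)-F => (n-n-n)-F => (n-n-n)-n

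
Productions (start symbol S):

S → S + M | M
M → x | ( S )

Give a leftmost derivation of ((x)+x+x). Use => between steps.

S => M => (S) => (S+M) => (S+M+M) => (M+M+M) => ((S)+M+M) => ((M)+M+M) => ((x)+M+M) => ((x)+x+M) => ((x)+x+x)

S => M   [S → M]
M => (S)   [M → ( S )]
(S) => (S+M)   [S → S + M]
(S+M) => (S+M+M)   [S → S + M]
(S+M+M) => (M+M+M)   [S → M]
(M+M+M) => ((S)+M+M)   [M → ( S )]
((S)+M+M) => ((M)+M+M)   [S → M]
((M)+M+M) => ((x)+M+M)   [M → x]
((x)+M+M) => ((x)+x+M)   [M → x]
((x)+x+M) => ((x)+x+x)   [M → x]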